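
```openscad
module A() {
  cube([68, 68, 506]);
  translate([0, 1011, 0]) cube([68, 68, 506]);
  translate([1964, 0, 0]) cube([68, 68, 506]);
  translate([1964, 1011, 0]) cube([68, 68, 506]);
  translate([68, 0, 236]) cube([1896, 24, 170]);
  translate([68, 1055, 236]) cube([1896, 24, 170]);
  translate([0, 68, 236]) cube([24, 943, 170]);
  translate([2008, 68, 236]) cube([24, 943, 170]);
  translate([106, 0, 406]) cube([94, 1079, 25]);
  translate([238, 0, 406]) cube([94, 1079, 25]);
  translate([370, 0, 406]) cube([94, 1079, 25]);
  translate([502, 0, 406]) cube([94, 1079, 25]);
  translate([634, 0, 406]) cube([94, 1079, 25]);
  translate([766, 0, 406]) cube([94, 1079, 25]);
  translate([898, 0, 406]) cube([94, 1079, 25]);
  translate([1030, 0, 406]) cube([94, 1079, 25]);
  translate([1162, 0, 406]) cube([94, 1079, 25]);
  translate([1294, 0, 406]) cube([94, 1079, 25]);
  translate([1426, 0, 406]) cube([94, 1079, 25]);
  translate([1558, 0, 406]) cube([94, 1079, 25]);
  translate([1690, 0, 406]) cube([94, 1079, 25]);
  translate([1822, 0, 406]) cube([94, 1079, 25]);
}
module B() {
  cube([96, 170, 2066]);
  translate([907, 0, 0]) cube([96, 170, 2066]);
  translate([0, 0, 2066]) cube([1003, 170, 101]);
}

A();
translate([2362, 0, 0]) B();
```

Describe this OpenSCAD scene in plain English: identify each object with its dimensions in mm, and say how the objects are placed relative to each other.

A is a bed frame 2032 mm long (x) by 1079 mm wide (y). Four 68×68 mm corner posts, 506 mm tall, at the corners of the footprint. Four rails of 24 mm thickness and 170 mm height run between adjacent posts with their undersides at z = 236 mm, their outer faces flush with the outside of the frame (the two x-running rails run between the posts' inner faces; the two y-running rails run between the posts' inner faces). 14 slats, each 94 mm wide (x) and 25 mm thick, lie across the top of the two x-running rails, running the full 1079 mm width of the frame in y; the slats are evenly spaced along x between the inner faces of the end posts with equal gaps (rounded down to the nearest mm) at the −x end and between each pair — any rounding remainder accumulates at the +x end.

B is a rectangular door frame: two vertical jambs of 96×170 mm section, 2066 mm tall, with a clear opening 811 mm wide between their inner faces. A header 101 mm tall and 170 mm deep lies on top of the jambs and spans the full outside width.

The door frame is on the floor beside the bed frame on its +x side.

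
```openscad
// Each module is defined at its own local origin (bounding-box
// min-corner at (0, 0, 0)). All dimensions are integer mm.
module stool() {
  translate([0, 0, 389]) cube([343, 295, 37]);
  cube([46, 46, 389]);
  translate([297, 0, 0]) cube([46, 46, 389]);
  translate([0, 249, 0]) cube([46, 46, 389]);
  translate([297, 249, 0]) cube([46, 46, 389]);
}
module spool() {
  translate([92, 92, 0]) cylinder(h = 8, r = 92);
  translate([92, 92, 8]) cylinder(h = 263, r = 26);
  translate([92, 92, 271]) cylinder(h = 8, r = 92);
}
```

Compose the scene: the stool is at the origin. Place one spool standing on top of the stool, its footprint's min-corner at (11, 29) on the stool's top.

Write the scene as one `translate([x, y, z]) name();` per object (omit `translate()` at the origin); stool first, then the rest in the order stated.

stool();
translate([11, 29, 426]) spool();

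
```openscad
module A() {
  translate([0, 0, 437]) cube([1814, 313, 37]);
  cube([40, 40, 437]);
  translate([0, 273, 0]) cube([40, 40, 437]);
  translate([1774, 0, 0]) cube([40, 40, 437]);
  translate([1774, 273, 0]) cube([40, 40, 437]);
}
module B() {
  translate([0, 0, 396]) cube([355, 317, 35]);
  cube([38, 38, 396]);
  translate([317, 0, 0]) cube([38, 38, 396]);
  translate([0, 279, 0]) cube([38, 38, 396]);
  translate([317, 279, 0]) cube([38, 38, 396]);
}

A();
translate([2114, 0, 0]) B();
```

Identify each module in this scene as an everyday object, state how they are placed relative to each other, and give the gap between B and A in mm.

A is a bench. B is a stool. The stool is on the floor beside the bench on its +x side. The gap between the stool and the bench is 300 mm.

The stool's nearest face is 300 mm from the bench's +x face.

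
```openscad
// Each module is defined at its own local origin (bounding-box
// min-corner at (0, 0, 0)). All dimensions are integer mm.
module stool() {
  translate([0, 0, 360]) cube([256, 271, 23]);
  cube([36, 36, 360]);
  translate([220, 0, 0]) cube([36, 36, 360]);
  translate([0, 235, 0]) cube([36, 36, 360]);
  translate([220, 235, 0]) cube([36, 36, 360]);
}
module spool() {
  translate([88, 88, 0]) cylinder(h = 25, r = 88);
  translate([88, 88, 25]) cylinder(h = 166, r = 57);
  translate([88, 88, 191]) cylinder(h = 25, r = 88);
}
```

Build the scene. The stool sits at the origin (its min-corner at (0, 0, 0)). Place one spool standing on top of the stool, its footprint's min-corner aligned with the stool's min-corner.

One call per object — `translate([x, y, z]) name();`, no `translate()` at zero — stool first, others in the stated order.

stool();
translate([0, 0, 383]) spool();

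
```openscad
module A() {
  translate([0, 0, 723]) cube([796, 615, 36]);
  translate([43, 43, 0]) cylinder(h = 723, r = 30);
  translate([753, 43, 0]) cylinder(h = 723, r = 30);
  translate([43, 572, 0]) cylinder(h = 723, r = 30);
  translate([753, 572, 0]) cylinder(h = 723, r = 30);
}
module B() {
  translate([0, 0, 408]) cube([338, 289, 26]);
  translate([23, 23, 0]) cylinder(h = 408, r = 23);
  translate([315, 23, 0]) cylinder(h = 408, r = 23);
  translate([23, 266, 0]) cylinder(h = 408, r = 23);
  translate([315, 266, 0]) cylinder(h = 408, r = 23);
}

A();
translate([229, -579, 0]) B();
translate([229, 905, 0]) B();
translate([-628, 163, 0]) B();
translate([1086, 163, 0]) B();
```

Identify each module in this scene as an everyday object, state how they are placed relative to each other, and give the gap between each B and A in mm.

A is a table. B is a stool. Four stools sit around the table at the −y, +y, −x, +x sides. The gap between each stool and the table is 290 mm.

Each stool's nearest face is 290 mm from the table's bounding box.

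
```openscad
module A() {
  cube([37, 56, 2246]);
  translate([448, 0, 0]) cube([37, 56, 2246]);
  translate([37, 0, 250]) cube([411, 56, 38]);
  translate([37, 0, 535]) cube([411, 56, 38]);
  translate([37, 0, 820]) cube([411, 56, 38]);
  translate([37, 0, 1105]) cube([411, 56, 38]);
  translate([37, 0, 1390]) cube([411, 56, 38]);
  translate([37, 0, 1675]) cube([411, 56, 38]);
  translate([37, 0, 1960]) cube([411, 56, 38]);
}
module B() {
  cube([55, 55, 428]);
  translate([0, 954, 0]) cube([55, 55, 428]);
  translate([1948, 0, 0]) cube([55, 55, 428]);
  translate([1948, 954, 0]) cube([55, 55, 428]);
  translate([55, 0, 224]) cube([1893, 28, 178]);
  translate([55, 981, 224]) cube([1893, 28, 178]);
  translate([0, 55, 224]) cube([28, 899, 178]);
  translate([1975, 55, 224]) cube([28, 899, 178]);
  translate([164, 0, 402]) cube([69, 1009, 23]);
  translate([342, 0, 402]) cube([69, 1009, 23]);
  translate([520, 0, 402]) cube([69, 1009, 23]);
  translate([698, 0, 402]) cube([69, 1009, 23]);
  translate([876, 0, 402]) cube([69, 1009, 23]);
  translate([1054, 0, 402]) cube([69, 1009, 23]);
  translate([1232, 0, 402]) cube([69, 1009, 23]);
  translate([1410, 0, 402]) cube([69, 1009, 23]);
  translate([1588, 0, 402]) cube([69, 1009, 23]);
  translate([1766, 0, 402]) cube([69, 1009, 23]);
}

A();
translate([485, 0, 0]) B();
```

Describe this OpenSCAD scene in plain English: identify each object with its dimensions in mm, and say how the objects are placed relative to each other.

A is a wooden ladder with two side rails of 37×56 mm section and 2246 mm height, set 485 mm apart overall. Between them run 7 rectangular rungs (56 mm deep, 38 mm thick), front faces flush with the rails' −y face. The bottom of the first rung is 250 mm above the floor and each subsequent rung is 285 mm higher than the one below.

B is a bed frame 2003 mm long (x) by 1009 mm wide (y). Four 55×55 mm corner posts, 428 mm tall, at the corners of the footprint. Four rails of 28 mm thickness and 178 mm height run between adjacent posts with their undersides at z = 224 mm, their outer faces flush with the outside of the frame (the two x-running rails run between the posts' inner faces; the two y-running rails run between the posts' inner faces). 10 slats, each 69 mm wide (x) and 23 mm thick, lie across the top of the two x-running rails, running the full 1009 mm width of the frame in y; the slats are evenly spaced along x between the inner faces of the end posts with equal gaps (rounded down to the nearest mm) at the −x end and between each pair — any rounding remainder accumulates at the +x end.

The bed frame is against the ladder's +x side, with their −y faces flush.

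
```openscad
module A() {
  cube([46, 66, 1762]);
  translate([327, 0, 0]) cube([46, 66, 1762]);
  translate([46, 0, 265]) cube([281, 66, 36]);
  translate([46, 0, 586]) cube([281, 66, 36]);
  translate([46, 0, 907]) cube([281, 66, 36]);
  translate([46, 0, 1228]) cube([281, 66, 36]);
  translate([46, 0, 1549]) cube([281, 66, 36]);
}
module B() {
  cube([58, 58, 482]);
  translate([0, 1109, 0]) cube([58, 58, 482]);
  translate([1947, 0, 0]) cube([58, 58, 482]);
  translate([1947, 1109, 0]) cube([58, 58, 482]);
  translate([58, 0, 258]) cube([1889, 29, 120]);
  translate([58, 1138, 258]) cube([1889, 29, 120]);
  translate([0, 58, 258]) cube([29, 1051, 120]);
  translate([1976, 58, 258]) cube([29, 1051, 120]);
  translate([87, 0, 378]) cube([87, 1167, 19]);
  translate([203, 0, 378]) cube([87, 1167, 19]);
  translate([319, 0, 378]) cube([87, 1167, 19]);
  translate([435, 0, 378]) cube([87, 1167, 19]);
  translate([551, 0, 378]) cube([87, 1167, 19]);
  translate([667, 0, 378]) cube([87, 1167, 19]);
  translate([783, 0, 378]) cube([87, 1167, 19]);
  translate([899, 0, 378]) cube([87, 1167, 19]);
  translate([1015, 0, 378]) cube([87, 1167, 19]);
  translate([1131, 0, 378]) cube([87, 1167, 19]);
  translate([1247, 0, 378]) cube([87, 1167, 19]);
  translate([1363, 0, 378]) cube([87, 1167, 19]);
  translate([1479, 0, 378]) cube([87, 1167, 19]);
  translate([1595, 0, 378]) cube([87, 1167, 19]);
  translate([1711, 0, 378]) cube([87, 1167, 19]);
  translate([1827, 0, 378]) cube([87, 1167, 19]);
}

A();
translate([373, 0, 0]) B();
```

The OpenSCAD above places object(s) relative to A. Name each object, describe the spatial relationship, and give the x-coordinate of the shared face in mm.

The ladder's +x face and the bed frame's −x face are both at x = 373 mm.

A is a ladder. B is a bed frame. The bed frame is against the ladder's +x side, with their −y faces flush. The x-coordinate of the shared face is 373 mm.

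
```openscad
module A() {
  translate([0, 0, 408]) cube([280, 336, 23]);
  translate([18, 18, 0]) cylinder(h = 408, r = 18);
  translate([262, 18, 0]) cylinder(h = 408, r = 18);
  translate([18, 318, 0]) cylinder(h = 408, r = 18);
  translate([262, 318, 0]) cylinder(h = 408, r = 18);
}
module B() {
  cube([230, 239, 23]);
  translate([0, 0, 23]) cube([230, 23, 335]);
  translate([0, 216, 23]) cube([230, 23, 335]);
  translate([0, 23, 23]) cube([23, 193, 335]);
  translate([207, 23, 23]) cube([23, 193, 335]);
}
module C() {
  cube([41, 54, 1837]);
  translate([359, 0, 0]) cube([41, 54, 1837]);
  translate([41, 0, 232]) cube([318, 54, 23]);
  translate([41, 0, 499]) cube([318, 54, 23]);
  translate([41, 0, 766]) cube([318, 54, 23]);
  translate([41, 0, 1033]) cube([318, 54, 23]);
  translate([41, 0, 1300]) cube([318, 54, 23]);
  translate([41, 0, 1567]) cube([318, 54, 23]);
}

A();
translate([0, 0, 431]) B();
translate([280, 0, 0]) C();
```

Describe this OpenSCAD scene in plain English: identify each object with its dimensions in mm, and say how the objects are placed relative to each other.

A is a four-legged stool. The seat is a 280×336×23 mm slab whose top surface is at z = 431 mm; four round legs, each 36 mm in diameter, run from the floor (z = 0) to the underside of the seat, each leg's axis is inset half a diameter from the nearest pair of seat edges (so the leg's bounding box is flush with the corner).

B is an open-topped rectangular box: outside dimensions 230×239×358 mm, with a uniform wall and base thickness of 23 mm. The base is a full 230×239 slab on the floor; four walls sit on top of the base. The front and back walls (the −y and +y sides) span the full width; the two side walls fit between them.

C is a straight ladder. Two 41×54 mm vertical rails, 1837 mm tall, stand 400 mm apart (outside-to-outside) with their front faces coplanar on the −y side. 6 rungs, each 54 mm deep and 23 mm tall, span between the inner faces of the rails, front faces flush with the rails. The lowest rung's underside is at z = 232 mm and rungs are spaced 267 mm apart (underside to underside).

The open box is on top of the stool. The ladder is against the stool's +x side, with their −y faces flush.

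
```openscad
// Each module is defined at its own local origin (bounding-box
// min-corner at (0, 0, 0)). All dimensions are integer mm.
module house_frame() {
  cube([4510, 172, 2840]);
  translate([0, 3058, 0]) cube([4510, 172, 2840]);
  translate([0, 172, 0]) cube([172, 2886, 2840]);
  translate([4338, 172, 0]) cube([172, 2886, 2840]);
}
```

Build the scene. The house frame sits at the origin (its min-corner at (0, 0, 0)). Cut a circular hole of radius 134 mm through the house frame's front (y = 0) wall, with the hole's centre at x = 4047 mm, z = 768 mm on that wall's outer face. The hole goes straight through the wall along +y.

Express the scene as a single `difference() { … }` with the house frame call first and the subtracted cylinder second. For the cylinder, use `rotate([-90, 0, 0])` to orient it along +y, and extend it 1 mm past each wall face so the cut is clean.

difference() {
  house_frame();
  translate([4047, -1, 768]) rotate([-90, 0, 0]) cylinder(h = 174, r = 134);
}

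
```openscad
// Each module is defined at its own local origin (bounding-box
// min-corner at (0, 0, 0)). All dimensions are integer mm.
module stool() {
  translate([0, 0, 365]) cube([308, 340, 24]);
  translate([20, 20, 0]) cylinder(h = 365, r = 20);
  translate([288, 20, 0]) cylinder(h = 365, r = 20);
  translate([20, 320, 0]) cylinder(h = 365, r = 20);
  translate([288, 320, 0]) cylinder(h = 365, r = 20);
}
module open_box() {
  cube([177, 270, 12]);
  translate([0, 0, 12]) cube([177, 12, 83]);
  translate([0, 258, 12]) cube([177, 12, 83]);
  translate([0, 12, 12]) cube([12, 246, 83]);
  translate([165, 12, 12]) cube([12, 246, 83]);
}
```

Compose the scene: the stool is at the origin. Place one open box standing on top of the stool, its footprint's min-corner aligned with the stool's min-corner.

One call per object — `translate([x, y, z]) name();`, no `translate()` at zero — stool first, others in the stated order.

stool();
translate([0, 0, 389]) open_box();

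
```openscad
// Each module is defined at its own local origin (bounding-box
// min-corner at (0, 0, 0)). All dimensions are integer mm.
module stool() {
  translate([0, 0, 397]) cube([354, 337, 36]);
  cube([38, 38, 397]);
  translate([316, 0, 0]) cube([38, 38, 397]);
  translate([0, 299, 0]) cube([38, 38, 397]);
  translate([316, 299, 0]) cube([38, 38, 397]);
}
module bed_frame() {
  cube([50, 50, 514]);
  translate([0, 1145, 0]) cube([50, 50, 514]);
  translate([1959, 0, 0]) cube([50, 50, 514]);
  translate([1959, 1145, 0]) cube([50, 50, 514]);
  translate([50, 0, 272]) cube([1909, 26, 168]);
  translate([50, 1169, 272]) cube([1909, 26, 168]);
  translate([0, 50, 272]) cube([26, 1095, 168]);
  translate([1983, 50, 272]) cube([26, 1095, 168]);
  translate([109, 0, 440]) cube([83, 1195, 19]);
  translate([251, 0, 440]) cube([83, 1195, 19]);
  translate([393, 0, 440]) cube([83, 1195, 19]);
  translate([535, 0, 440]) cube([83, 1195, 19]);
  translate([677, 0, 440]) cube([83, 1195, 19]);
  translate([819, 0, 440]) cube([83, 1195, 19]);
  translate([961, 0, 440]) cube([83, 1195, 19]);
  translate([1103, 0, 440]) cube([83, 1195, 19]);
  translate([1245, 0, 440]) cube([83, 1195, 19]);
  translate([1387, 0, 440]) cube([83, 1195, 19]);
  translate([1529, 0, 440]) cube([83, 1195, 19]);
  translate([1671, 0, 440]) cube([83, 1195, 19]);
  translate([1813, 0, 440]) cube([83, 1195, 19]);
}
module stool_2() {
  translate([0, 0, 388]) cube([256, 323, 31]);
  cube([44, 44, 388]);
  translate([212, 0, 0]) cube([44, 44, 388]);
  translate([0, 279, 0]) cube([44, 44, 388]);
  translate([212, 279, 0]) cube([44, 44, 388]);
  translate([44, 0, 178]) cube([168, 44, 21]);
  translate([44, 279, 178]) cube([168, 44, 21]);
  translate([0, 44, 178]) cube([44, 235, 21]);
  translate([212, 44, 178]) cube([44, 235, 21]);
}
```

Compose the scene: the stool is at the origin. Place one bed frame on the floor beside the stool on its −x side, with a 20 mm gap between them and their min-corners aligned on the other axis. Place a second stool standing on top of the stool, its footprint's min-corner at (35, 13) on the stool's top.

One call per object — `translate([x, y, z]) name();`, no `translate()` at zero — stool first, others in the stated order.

stool();
translate([-2029, 0, 0]) bed_frame();
translate([35, 13, 433]) stool_2();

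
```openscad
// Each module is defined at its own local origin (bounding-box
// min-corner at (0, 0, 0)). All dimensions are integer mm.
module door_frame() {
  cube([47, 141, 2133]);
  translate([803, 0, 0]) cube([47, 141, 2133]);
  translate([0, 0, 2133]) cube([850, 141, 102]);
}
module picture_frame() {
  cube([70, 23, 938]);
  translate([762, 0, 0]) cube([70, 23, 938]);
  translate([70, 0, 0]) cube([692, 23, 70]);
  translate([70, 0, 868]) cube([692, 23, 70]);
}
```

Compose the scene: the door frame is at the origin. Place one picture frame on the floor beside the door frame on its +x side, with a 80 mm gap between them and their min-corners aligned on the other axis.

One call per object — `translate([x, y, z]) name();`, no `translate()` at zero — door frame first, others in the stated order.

door_frame();
translate([930, 0, 0]) picture_frame();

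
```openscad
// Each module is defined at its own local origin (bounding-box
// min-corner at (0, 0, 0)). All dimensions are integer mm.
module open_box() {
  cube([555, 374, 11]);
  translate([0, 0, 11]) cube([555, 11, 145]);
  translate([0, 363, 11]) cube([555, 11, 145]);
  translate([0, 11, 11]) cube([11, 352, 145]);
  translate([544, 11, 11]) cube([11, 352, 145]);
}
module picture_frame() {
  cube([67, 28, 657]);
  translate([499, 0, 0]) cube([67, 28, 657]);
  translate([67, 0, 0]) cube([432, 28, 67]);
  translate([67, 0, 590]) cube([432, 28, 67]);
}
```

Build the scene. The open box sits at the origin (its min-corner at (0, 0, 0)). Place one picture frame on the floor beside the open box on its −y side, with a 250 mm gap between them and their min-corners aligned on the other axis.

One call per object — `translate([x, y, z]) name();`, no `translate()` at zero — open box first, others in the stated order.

open_box();
translate([0, -278, 0]) picture_frame();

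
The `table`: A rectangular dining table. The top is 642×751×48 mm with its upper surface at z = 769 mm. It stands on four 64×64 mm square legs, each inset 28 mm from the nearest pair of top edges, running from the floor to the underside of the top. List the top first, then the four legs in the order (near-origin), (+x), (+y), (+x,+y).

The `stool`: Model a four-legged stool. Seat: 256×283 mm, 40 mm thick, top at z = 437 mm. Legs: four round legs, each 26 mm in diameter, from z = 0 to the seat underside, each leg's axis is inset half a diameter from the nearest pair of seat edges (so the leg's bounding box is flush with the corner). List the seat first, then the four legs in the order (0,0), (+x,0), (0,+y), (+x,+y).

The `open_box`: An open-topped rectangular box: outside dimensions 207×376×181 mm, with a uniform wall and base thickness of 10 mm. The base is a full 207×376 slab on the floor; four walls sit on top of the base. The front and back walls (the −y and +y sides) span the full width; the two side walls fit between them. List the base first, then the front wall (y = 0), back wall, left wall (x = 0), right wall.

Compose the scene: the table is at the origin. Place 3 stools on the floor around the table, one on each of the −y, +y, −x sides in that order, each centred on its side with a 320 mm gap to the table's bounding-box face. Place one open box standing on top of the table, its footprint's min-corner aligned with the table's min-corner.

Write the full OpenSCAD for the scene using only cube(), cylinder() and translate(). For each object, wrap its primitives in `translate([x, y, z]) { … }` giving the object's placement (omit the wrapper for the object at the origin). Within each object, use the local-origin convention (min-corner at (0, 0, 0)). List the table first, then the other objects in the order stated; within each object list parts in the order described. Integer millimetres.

translate([0, 0, 721]) cube([642, 751, 48]);
translate([28, 28, 0]) cube([64, 64, 721]);
translate([550, 28, 0]) cube([64, 64, 721]);
translate([28, 659, 0]) cube([64, 64, 721]);
translate([550, 659, 0]) cube([64, 64, 721]);
translate([193, -603, 0]) {
  translate([0, 0, 397]) cube([256, 283, 40]);
  translate([13, 13, 0]) cylinder(h = 397, r = 13);
  translate([243, 13, 0]) cylinder(h = 397, r = 13);
  translate([13, 270, 0]) cylinder(h = 397, r = 13);
  translate([243, 270, 0]) cylinder(h = 397, r = 13);
}
translate([193, 1071, 0]) {
  translate([0, 0, 397]) cube([256, 283, 40]);
  translate([13, 13, 0]) cylinder(h = 397, r = 13);
  translate([243, 13, 0]) cylinder(h = 397, r = 13);
  translate([13, 270, 0]) cylinder(h = 397, r = 13);
  translate([243, 270, 0]) cylinder(h = 397, r = 13);
}
translate([-576, 234, 0]) {
  translate([0, 0, 397]) cube([256, 283, 40]);
  translate([13, 13, 0]) cylinder(h = 397, r = 13);
  translate([243, 13, 0]) cylinder(h = 397, r = 13);
  translate([13, 270, 0]) cylinder(h = 397, r = 13);
  translate([243, 270, 0]) cylinder(h = 397, r = 13);
}
translate([0, 0, 769]) {
  cube([207, 376, 10]);
  translate([0, 0, 10]) cube([207, 10, 171]);
  translate([0, 366, 10]) cube([207, 10, 171]);
  translate([0, 10, 10]) cube([10, 356, 171]);
  translate([197, 10, 10]) cube([10, 356, 171]);
}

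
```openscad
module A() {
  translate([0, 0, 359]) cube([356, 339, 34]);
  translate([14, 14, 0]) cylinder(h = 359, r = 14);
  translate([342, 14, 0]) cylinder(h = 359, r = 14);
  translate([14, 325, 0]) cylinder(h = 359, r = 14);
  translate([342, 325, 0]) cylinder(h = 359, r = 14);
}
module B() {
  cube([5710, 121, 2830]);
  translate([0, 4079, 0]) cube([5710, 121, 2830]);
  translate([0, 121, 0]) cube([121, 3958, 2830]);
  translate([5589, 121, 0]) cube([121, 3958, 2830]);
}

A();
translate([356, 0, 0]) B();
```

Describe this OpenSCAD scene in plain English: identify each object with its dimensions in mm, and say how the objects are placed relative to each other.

A is a four-legged stool. The seat is a 356×339×34 mm slab whose top surface is at z = 393 mm; four round legs, each 28 mm in diameter, run from the floor (z = 0) to the underside of the seat, each leg's axis is inset half a diameter from the nearest pair of seat edges (so the leg's bounding box is flush with the corner).

B is a box-shaped house frame (walls only): outside footprint 5710×4200 mm, wall height 2830 mm, wall thickness 121 mm. The two y-facing walls run the full x-width; the two x-facing walls fit between the inner faces of the y-facing walls.

The house frame is against the stool's +x side, with their −y faces flush.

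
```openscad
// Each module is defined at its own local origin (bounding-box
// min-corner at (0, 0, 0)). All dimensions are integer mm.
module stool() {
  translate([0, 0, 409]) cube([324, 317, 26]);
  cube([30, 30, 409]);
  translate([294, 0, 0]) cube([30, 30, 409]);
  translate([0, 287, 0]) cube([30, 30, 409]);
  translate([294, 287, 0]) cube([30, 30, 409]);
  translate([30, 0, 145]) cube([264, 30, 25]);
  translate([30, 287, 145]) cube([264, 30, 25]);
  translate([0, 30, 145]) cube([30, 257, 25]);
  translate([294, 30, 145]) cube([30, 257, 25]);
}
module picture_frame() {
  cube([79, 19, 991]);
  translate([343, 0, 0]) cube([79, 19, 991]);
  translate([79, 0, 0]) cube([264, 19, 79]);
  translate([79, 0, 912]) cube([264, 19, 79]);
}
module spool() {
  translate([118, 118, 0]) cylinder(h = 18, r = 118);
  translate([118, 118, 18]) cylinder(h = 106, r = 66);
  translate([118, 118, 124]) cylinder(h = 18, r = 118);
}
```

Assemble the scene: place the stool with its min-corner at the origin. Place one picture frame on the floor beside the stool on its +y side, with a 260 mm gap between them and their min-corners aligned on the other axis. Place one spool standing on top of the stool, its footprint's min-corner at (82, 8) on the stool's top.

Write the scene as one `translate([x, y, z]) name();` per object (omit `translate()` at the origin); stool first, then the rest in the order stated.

stool();
translate([0, 577, 0]) picture_frame();
translate([82, 8, 435]) spool();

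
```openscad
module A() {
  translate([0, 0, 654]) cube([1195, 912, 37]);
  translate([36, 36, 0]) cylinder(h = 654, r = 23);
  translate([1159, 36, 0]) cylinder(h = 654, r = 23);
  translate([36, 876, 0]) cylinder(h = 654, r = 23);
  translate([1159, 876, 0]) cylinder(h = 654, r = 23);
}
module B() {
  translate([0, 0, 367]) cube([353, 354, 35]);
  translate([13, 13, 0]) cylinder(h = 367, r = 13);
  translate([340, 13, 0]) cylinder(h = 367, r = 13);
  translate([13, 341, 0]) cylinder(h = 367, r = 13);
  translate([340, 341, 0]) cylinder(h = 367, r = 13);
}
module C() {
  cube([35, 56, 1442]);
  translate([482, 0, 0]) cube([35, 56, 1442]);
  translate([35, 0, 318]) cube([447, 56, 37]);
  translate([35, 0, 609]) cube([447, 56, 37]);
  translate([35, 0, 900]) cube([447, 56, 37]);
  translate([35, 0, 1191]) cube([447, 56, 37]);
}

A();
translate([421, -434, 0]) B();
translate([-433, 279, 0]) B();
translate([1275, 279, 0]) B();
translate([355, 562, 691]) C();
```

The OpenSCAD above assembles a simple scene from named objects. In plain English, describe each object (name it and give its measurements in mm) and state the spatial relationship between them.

A is a table: top 1195 mm (x) × 912 mm (y), 37 mm thick, upper face at z = 691 mm, on four round legs of 46 mm diameter, each leg's bounding box inset 13 mm from the nearest pair of top edges, running from z = 0 to the bottom of the top.

B is a simple wooden stool: a rectangular seat 353 mm (x) by 354 mm (y), 35 mm thick, top face at z = 402 mm, on four round legs, each 26 mm in diameter. The legs rest on z = 0, each leg's axis is inset half a diameter from the nearest pair of seat edges (so the leg's bounding box is flush with the corner).

C is a wooden ladder with two side rails of 35×56 mm section and 1442 mm height, set 517 mm apart overall. Between them run 4 rectangular rungs (56 mm deep, 37 mm thick), front faces flush with the rails' −y face. The bottom of the first rung is 318 mm above the floor and each subsequent rung is 291 mm higher than the one below.

Three stools sit around the table at the −y, −x, +x sides. The ladder is on top of the table.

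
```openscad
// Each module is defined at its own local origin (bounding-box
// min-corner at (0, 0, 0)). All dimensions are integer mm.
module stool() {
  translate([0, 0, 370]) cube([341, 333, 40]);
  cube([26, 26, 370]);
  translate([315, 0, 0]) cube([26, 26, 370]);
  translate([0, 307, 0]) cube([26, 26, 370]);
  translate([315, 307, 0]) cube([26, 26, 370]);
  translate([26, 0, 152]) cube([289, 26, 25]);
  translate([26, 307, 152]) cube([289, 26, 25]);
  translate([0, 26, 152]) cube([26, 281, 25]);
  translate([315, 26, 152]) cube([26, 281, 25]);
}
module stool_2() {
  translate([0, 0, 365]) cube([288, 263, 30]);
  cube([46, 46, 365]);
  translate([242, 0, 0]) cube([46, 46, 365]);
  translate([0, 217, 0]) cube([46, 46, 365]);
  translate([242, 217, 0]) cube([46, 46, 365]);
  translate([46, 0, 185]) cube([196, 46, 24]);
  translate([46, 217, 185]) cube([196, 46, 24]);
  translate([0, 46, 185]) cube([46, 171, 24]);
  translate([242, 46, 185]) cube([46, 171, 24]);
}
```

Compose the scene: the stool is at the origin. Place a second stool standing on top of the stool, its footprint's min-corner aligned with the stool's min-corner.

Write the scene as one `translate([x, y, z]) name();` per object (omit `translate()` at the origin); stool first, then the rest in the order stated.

stool();
translate([0, 0, 410]) stool_2();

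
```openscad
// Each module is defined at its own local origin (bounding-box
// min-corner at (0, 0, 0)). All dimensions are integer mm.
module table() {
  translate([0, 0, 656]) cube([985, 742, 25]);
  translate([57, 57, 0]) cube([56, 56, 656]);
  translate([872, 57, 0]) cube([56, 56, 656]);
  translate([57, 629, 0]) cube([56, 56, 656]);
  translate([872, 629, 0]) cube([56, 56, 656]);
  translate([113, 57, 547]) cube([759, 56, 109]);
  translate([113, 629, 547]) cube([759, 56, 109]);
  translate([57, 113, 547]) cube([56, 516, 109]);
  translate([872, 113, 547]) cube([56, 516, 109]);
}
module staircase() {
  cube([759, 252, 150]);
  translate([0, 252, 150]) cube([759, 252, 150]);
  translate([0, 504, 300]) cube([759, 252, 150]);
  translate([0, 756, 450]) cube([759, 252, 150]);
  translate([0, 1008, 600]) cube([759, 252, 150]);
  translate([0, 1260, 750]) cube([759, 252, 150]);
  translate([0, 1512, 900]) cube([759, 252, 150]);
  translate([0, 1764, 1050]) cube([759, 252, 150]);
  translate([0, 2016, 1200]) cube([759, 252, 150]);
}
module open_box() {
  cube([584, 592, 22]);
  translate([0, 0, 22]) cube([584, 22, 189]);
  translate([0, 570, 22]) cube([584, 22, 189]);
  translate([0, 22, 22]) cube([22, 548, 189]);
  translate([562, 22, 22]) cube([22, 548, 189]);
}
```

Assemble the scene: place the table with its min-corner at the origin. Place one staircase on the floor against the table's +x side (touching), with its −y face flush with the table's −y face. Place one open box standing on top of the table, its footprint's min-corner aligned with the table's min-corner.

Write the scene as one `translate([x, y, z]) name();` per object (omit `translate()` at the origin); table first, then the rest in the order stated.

table();
translate([985, 0, 0]) staircase();
translate([0, 0, 681]) open_box();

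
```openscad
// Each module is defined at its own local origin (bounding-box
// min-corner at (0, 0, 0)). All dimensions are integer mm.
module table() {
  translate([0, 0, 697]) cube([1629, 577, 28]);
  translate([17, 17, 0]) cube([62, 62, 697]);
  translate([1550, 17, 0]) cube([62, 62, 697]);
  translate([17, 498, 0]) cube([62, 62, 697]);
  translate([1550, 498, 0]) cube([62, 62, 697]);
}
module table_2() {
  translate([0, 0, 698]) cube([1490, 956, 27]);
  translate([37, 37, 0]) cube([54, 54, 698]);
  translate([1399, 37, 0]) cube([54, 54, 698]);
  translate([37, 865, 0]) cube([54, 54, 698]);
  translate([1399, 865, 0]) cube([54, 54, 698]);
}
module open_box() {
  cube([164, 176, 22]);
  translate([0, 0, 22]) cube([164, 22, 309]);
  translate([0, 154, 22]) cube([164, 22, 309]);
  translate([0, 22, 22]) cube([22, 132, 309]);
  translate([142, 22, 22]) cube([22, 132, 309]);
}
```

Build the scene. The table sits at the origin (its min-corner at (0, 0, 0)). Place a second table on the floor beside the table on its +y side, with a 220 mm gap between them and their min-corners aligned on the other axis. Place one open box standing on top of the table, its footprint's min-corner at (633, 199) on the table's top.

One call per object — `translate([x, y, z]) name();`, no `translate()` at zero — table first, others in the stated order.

table();
translate([0, 797, 0]) table_2();
translate([633, 199, 725]) open_box();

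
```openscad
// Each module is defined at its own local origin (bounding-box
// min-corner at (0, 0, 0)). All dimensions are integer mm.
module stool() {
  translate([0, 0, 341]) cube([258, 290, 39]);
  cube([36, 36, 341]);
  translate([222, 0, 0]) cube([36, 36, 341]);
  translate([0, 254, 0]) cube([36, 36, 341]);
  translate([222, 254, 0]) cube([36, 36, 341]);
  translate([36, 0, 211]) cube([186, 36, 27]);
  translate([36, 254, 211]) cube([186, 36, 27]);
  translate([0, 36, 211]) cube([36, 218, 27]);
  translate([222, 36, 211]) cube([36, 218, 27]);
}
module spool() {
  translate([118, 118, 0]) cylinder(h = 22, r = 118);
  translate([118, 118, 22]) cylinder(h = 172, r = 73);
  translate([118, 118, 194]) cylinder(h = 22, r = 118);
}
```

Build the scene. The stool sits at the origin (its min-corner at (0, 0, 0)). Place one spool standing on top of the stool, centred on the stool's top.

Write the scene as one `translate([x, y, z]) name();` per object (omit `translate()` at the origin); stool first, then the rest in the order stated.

stool();
translate([11, 27, 380]) spool();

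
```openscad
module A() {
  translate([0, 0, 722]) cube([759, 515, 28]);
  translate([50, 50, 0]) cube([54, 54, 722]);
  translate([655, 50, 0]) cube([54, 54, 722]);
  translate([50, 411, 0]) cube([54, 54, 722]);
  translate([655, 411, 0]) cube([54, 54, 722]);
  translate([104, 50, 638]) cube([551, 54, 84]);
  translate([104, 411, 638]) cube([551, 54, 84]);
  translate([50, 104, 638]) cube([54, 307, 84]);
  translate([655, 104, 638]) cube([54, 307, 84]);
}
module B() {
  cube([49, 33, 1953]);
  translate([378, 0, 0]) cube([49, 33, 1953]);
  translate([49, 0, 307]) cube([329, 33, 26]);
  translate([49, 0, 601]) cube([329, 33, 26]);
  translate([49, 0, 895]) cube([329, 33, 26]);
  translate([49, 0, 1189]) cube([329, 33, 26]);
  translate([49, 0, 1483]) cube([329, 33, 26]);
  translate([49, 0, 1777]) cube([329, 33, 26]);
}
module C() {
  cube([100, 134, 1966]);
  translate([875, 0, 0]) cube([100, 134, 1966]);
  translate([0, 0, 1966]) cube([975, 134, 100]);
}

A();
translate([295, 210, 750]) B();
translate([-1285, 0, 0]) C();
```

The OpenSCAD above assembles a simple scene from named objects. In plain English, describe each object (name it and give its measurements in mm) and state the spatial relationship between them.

A is a rectangular dining table. The top is 759×515×28 mm with its upper surface at z = 750 mm. It stands on four 54×54 mm square legs, each inset 50 mm from the nearest pair of top edges, running from the floor to the underside of the top. Four apron rails, 54 mm thick and 84 mm tall, run between adjacent legs with their top edges flush with the underside of the top and their outer faces flush with the legs' outer faces.

B is a wooden ladder with two side rails of 49×33 mm section and 1953 mm height, set 427 mm apart overall. Between them run 6 rectangular rungs (33 mm deep, 26 mm thick), front faces flush with the rails' −y face. The bottom of the first rung is 307 mm above the floor and each subsequent rung is 294 mm higher than the one below.

C is a rectangular door frame: two vertical jambs of 100×134 mm section, 1966 mm tall, with a clear opening 775 mm wide between their inner faces. A header 100 mm tall and 134 mm deep lies on top of the jambs and spans the full outside width.

The ladder is on top of the table. The door frame is on the floor beside the table on its −x side.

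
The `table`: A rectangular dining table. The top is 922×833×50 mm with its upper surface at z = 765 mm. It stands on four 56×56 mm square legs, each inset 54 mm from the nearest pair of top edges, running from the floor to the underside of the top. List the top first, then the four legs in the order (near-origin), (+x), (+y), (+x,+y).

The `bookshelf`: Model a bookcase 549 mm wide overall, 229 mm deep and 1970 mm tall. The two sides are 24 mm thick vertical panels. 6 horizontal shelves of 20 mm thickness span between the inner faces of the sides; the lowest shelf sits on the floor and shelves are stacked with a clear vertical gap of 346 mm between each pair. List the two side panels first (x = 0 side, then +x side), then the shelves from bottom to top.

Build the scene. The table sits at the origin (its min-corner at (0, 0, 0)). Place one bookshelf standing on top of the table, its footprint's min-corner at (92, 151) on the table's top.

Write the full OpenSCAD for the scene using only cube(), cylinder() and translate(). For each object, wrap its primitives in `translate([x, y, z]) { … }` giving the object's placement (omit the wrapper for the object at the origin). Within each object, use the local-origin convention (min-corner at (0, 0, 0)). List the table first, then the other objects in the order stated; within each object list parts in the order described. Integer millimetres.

translate([0, 0, 715]) cube([922, 833, 50]);
translate([54, 54, 0]) cube([56, 56, 715]);
translate([812, 54, 0]) cube([56, 56, 715]);
translate([54, 723, 0]) cube([56, 56, 715]);
translate([812, 723, 0]) cube([56, 56, 715]);
translate([92, 151, 765]) {
  cube([24, 229, 1970]);
  translate([525, 0, 0]) cube([24, 229, 1970]);
  translate([24, 0, 0]) cube([501, 229, 20]);
  translate([24, 0, 366]) cube([501, 229, 20]);
  translate([24, 0, 732]) cube([501, 229, 20]);
  translate([24, 0, 1098]) cube([501, 229, 20]);
  translate([24, 0, 1464]) cube([501, 229, 20]);
  translate([24, 0, 1830]) cube([501, 229, 20]);
}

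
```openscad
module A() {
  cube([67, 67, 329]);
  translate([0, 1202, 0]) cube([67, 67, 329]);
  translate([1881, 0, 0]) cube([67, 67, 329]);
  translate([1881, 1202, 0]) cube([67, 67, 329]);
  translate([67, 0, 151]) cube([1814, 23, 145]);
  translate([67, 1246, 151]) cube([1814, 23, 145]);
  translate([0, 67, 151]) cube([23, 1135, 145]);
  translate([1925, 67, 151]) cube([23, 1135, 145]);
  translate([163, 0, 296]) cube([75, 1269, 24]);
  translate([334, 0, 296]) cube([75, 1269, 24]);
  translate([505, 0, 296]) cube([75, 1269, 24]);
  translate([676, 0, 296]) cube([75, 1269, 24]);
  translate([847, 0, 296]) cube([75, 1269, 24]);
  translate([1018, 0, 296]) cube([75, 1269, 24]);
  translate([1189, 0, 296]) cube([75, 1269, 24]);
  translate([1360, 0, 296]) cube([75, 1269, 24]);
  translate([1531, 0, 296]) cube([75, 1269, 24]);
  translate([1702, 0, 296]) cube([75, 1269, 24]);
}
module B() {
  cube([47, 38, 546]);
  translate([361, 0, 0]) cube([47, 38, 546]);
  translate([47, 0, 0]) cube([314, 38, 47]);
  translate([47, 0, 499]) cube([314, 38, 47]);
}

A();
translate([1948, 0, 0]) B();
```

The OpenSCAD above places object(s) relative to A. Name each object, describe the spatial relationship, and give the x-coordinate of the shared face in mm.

A is a bed frame. B is a picture frame. The picture frame is against the bed frame's +x side, with their −y faces flush. The x-coordinate of the shared face is 1948 mm.

The bed frame's +x face and the picture frame's −x face are both at x = 1948 mm.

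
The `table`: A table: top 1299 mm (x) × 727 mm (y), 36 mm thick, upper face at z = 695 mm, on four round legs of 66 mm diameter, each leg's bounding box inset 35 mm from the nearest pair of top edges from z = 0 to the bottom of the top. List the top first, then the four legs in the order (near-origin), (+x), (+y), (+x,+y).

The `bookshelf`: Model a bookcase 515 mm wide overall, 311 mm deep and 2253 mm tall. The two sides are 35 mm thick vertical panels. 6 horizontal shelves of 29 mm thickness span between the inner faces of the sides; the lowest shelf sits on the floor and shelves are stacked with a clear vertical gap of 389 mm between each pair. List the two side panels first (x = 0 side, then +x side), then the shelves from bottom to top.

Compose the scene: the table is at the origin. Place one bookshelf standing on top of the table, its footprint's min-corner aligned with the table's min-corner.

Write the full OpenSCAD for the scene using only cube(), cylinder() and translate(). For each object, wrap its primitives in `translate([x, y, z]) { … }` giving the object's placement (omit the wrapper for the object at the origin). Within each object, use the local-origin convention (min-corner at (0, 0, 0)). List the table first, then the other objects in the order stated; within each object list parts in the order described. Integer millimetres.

translate([0, 0, 659]) cube([1299, 727, 36]);
translate([68, 68, 0]) cylinder(h = 659, r = 33);
translate([1231, 68, 0]) cylinder(h = 659, r = 33);
translate([68, 659, 0]) cylinder(h = 659, r = 33);
translate([1231, 659, 0]) cylinder(h = 659, r = 33);
translate([0, 0, 695]) {
  cube([35, 311, 2253]);
  translate([480, 0, 0]) cube([35, 311, 2253]);
  translate([35, 0, 0]) cube([445, 311, 29]);
  translate([35, 0, 418]) cube([445, 311, 29]);
  translate([35, 0, 836]) cube([445, 311, 29]);
  translate([35, 0, 1254]) cube([445, 311, 29]);
  translate([35, 0, 1672]) cube([445, 311, 29]);
  translate([35, 0, 2090]) cube([445, 311, 29]);
}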